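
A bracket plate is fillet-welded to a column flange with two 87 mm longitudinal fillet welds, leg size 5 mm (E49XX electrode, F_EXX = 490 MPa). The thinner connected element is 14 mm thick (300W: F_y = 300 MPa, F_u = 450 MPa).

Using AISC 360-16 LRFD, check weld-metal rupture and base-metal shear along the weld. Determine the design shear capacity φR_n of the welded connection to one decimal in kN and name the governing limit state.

135.6 kN (weld metal governs)

Weld metal: throat = 0.707×5 = 3.535 mm, L = 2×87 = 174 mm. φR_n = 0.75 × 0.6 × 490 × 3.535 × 174 = 135.6 kN.
Base metal shear (14 mm plate): yield φR_n = 1.0×0.6×300×14×174 = 438.5 kN; rupture φR_n = 0.75×0.6×450×14×174 = 493.3 kN; take 438.5 kN (yield).
Governing: min(135.6, 438.5) = 135.6 kN → weld metal.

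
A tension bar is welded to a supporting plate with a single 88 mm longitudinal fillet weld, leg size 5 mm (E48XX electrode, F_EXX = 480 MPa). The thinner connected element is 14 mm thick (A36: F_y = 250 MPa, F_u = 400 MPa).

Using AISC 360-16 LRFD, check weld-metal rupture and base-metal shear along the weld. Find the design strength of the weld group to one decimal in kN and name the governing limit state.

Weld metal: throat = 0.707×5 = 3.535 mm, L = 88 mm. φR_n = 0.75 × 0.6 × 480 × 3.535 × 88 = 67.2 kN.
Base metal shear (14 mm plate): yield φR_n = 1.0×0.6×250×14×88 = 184.8 kN; rupture φR_n = 0.75×0.6×400×14×88 = 221.8 kN; take 184.8 kN (yield).
Governing: min(67.2, 184.8) = 67.2 kN → weld metal.

67.2 kN (weld metal governs)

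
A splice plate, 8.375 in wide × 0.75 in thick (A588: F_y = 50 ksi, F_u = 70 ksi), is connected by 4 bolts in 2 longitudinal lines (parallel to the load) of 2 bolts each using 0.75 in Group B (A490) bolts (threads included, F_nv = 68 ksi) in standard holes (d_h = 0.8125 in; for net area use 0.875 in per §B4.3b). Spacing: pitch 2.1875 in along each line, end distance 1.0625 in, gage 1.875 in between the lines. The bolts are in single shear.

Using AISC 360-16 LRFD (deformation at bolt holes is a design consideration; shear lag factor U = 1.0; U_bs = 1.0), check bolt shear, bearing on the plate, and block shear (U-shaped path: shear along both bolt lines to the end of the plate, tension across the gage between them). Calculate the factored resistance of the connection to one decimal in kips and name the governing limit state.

90.1 kips (bolt shear governs)

Bolt shear: A_b = π(0.75)²/4 = 0.44179 in². φR_n = 0.75 × 68 × 0.44179 × 4 × 1 = 90.1 kips.
Bearing (0.75 in plate, F_u = 70 ksi): end bolts L_c = 1.0625 − 0.8125/2 = 0.65625, R_n = min(1.2×0.65625×0.75×70, 2.4×0.75×0.75×70) = 41.344 kips/bolt; interior L_c = 2.1875 − 0.8125 = 1.375, R_n = 86.625 kips/bolt. φR_n = 0.75 × (2×41.344 + 2×86.625) = 192.0 kips.
Block shear: shear path 2×[1.0625+1×2.1875] = 2×3.25 in, A_gv = 4.875, A_nv = 2×(3.25 − 1.5×0.875)×0.75 = 2.9063 in²; tension across gage: (1.875 − 1×0.875)×0.75 = 0.75 in². R_n = min(0.6×70×2.9063, 0.6×50×4.875) + 1.0×70×0.75 = min(122.06, 146.25) + 52.5 = 174.56 kips. φR_n = 0.75 × 174.56 = 130.9 kips.
Governing: min(90.1, 192.0, 130.9) = 90.1 kips → bolt shear.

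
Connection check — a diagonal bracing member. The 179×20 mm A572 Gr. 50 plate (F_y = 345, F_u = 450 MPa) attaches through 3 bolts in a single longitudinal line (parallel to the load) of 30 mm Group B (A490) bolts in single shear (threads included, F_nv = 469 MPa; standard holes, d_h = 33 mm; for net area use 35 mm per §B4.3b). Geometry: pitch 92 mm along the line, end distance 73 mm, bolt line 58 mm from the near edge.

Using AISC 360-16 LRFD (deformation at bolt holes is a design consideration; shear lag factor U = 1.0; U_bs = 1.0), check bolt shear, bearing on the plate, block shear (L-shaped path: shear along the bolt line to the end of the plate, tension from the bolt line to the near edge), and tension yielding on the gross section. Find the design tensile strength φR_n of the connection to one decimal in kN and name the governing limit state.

745.9 kN (bolt shear governs)

Bolt shear: A_b = π(30)²/4 = 706.86 mm². φR_n = 0.75 × 469 × 706.86 × 3 × 1 = 745.9 kN.
Bearing (20 mm plate, F_u = 450 MPa): end bolts L_c = 73 − 33/2 = 56.5, R_n = min(1.2×56.5×20×450, 2.4×30×20×450) = 610.2 kN/bolt; interior L_c = 92 − 33 = 59, R_n = 637.2 kN/bolt. φR_n = 0.75 × (1×610.2 + 2×637.2) = 1413.5 kN.
Block shear: shear path 1×[73+2×92] = 1×257 mm, A_gv = 5140, A_nv = 1×(257 − 2.5×35)×20 = 3390 mm²; tension to near edge: (58 − 0.5×35)×20 = 810 mm². R_n = min(0.6×450×3390, 0.6×345×5140) + 1.0×450×810 = min(915.3, 1064) + 364.5 = 1279.8 kN. φR_n = 0.75 × 1279.8 = 959.9 kN.
Tension yield (gross): A_g = 179×20 = 3580 mm². φR_n = 0.90 × 345 × 3580 = 1111.6 kN.
Governing: min(745.9, 1413.5, 959.9, 1111.6) = 745.9 kN → bolt shear.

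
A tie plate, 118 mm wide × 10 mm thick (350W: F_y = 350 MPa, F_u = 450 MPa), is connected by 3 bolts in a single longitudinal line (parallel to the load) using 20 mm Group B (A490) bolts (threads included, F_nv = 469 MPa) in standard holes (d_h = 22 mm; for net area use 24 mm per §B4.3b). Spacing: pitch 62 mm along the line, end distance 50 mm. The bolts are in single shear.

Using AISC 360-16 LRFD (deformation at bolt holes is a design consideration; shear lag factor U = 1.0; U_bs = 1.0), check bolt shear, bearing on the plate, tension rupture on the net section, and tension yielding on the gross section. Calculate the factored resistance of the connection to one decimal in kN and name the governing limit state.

Bolt shear: A_b = π(20)²/4 = 314.16 mm². φR_n = 0.75 × 469 × 314.16 × 3 × 1 = 331.5 kN.
Bearing (10 mm plate, F_u = 450 MPa): end bolts L_c = 50 − 22/2 = 39, R_n = min(1.2×39×10×450, 2.4×20×10×450) = 210.6 kN/bolt; interior L_c = 62 − 22 = 40, R_n = 216 kN/bolt. φR_n = 0.75 × (1×210.6 + 2×216) = 482.0 kN.
Tension rupture (net): A_n = (118 − 1×24)×10 = 940 mm² (U = 1.0, A_e = A_n). φR_n = 0.75 × 450 × 940 = 317.3 kN.
Tension yield (gross): A_g = 118×10 = 1180 mm². φR_n = 0.90 × 350 × 1180 = 371.7 kN.
Governing: min(331.5, 482.0, 317.3, 371.7) = 317.3 kN → net-section rupture.

317.3 kN (net-section rupture governs)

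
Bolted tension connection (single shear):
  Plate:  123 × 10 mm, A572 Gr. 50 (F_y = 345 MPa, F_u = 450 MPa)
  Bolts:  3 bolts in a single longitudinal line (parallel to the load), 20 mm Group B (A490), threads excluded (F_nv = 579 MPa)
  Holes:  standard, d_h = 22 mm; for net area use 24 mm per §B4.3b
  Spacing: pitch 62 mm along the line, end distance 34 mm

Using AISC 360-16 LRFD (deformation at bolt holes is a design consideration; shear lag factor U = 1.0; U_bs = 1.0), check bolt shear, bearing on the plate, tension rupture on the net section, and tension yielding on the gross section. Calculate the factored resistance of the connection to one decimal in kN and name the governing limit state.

Bolt shear: A_b = π(20)²/4 = 314.16 mm². φR_n = 0.75 × 579 × 314.16 × 3 × 1 = 409.3 kN.
Bearing (10 mm plate, F_u = 450 MPa): end bolts L_c = 34 − 22/2 = 23, R_n = min(1.2×23×10×450, 2.4×20×10×450) = 124.2 kN/bolt; interior L_c = 62 − 22 = 40, R_n = 216 kN/bolt. φR_n = 0.75 × (1×124.2 + 2×216) = 417.2 kN.
Tension rupture (net): A_n = (123 − 1×24)×10 = 990 mm² (U = 1.0, A_e = A_n). φR_n = 0.75 × 450 × 990 = 334.1 kN.
Tension yield (gross): A_g = 123×10 = 1230 mm². φR_n = 0.90 × 345 × 1230 = 381.9 kN.
Governing: min(409.3, 417.2, 334.1, 381.9) = 334.1 kN → net-section rupture.

334.1 kN (net-section rupture governs)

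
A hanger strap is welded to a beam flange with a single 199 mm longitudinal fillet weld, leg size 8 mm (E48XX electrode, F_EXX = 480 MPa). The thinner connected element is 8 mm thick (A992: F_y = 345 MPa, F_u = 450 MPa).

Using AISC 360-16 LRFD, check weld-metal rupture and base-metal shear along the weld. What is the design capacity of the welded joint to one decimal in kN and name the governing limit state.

Weld metal: throat = 0.707×8 = 5.656 mm, L = 199 mm. φR_n = 0.75 × 0.6 × 480 × 5.656 × 199 = 243.1 kN.
Base metal shear (8 mm plate): yield φR_n = 1.0×0.6×345×8×199 = 329.5 kN; rupture φR_n = 0.75×0.6×450×8×199 = 322.4 kN; take 322.4 kN (rupture).
Governing: min(243.1, 322.4) = 243.1 kN → weld metal.

243.1 kN (weld metal governs)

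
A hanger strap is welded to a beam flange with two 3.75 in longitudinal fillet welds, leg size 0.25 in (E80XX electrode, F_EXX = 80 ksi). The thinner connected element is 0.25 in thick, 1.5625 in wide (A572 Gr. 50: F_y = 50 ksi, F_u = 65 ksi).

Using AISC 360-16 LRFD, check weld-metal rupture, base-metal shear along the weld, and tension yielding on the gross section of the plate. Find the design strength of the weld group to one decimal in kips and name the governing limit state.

Weld metal: throat = 0.707×0.25 = 0.17675 in, L = 2×3.75 = 7.5 in. φR_n = 0.75 × 0.6 × 80 × 0.17675 × 7.5 = 47.7 kips.
Base metal shear (0.25 in plate): yield φR_n = 1.0×0.6×50×0.25×7.5 = 56.3 kips; rupture φR_n = 0.75×0.6×65×0.25×7.5 = 54.8 kips; take 54.8 kips (rupture).
Tension yield (gross): A_g = 1.5625×0.25 = 0.39063 in². φR_n = 0.90 × 50 × 0.39063 = 17.6 kips.
Governing: min(47.7, 54.8, 17.6) = 17.6 kips → gross-section yield.

17.6 kips (gross-section yield governs)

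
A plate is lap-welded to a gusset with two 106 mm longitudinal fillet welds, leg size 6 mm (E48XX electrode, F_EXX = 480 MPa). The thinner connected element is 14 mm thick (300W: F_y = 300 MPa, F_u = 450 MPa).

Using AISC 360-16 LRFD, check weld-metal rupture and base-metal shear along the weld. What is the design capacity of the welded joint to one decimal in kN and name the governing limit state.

194.2 kN (weld metal governs)

Weld metal: throat = 0.707×6 = 4.242 mm, L = 2×106 = 212 mm. φR_n = 0.75 × 0.6 × 480 × 4.242 × 212 = 194.2 kN.
Base metal shear (14 mm plate): yield φR_n = 1.0×0.6×300×14×212 = 534.2 kN; rupture φR_n = 0.75×0.6×450×14×212 = 601.0 kN; take 534.2 kN (yield).
Governing: min(194.2, 534.2) = 194.2 kN → weld metal.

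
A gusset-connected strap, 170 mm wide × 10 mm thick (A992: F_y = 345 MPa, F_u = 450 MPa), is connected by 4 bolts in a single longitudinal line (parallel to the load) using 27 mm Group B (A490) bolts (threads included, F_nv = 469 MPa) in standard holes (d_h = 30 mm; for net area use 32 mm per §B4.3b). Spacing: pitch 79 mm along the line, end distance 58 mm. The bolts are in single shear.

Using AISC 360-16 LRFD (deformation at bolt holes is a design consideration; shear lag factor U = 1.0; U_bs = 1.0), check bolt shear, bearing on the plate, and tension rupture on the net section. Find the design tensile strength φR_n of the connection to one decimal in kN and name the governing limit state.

465.8 kN (net-section rupture governs)

Bolt shear: A_b = π(27)²/4 = 572.56 mm². φR_n = 0.75 × 469 × 572.56 × 4 × 1 = 805.6 kN.
Bearing (10 mm plate, F_u = 450 MPa): end bolts L_c = 58 − 30/2 = 43, R_n = min(1.2×43×10×450, 2.4×27×10×450) = 232.2 kN/bolt; interior L_c = 79 − 30 = 49, R_n = 264.6 kN/bolt. φR_n = 0.75 × (1×232.2 + 3×264.6) = 769.5 kN.
Tension rupture (net): A_n = (170 − 1×32)×10 = 1380 mm² (U = 1.0, A_e = A_n). φR_n = 0.75 × 450 × 1380 = 465.8 kN.
Governing: min(805.6, 769.5, 465.8) = 465.8 kN → net-section rupture.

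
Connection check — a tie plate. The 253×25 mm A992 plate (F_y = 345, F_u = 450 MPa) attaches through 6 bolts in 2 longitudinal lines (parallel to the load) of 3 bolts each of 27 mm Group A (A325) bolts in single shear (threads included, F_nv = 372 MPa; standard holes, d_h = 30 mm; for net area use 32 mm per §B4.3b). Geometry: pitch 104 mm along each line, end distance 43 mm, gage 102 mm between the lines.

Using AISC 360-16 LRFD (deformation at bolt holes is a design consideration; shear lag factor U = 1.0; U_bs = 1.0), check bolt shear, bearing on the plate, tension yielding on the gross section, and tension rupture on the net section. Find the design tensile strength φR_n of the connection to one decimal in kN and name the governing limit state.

Bolt shear: A_b = π(27)²/4 = 572.56 mm². φR_n = 0.75 × 372 × 572.56 × 6 × 1 = 958.5 kN.
Bearing (25 mm plate, F_u = 450 MPa): end bolts L_c = 43 − 30/2 = 28, R_n = min(1.2×28×25×450, 2.4×27×25×450) = 378 kN/bolt; interior L_c = 104 − 30 = 74, R_n = 729 kN/bolt. φR_n = 0.75 × (2×378 + 4×729) = 2754.0 kN.
Tension yield (gross): A_g = 253×25 = 6325 mm². φR_n = 0.90 × 345 × 6325 = 1963.9 kN.
Tension rupture (net): A_n = (253 − 2×32)×25 = 4725 mm² (U = 1.0, A_e = A_n). φR_n = 0.75 × 450 × 4725 = 1594.7 kN.
Governing: min(958.5, 2754.0, 1963.9, 1594.7) = 958.5 kN → bolt shear.

958.5 kN (bolt shear governs)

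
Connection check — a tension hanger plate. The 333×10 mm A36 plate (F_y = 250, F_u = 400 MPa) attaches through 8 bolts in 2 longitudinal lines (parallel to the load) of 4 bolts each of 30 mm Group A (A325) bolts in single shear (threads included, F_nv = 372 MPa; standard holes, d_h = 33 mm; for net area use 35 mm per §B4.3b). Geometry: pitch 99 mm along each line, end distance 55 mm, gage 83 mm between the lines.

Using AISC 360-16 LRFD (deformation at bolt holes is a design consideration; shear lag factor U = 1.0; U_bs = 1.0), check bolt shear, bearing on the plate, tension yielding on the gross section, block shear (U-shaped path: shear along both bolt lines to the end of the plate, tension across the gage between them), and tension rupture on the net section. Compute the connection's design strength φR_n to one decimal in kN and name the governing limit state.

749.3 kN (gross-section yield governs)

Bolt shear: A_b = π(30)²/4 = 706.86 mm². φR_n = 0.75 × 372 × 706.86 × 8 × 1 = 1577.7 kN.
Bearing (10 mm plate, F_u = 400 MPa): end bolts L_c = 55 − 33/2 = 38.5, R_n = min(1.2×38.5×10×400, 2.4×30×10×400) = 184.8 kN/bolt; interior L_c = 99 − 33 = 66, R_n = 288 kN/bolt. φR_n = 0.75 × (2×184.8 + 6×288) = 1573.2 kN.
Tension yield (gross): A_g = 333×10 = 3330 mm². φR_n = 0.90 × 250 × 3330 = 749.3 kN.
Block shear: shear path 2×[55+3×99] = 2×352 mm, A_gv = 7040, A_nv = 2×(352 − 3.5×35)×10 = 4590 mm²; tension across gage: (83 − 1×35)×10 = 480 mm². R_n = min(0.6×400×4590, 0.6×250×7040) + 1.0×400×480 = min(1101.6, 1056) + 192 = 1248 kN. φR_n = 0.75 × 1248 = 936.0 kN.
Tension rupture (net): A_n = (333 − 2×35)×10 = 2630 mm² (U = 1.0, A_e = A_n). φR_n = 0.75 × 400 × 2630 = 789.0 kN.
Governing: min(1577.7, 1573.2, 749.3, 936.0, 789.0) = 749.3 kN → gross-section yield.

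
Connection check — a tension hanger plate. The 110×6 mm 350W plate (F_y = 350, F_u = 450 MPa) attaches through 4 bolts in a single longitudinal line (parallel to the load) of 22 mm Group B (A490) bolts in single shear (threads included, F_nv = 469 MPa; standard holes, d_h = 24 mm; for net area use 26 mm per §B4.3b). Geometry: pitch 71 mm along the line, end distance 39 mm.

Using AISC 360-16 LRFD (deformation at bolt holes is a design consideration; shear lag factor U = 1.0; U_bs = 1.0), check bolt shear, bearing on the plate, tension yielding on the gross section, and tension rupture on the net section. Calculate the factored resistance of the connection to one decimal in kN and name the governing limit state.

170.1 kN (net-section rupture governs)

Bolt shear: A_b = π(22)²/4 = 380.13 mm². φR_n = 0.75 × 469 × 380.13 × 4 × 1 = 534.8 kN.
Bearing (6 mm plate, F_u = 450 MPa): end bolts L_c = 39 − 24/2 = 27, R_n = min(1.2×27×6×450, 2.4×22×6×450) = 87.48 kN/bolt; interior L_c = 71 − 24 = 47, R_n = 142.56 kN/bolt. φR_n = 0.75 × (1×87.48 + 3×142.56) = 386.4 kN.
Tension yield (gross): A_g = 110×6 = 660 mm². φR_n = 0.90 × 350 × 660 = 207.9 kN.
Tension rupture (net): A_n = (110 − 1×26)×6 = 504 mm² (U = 1.0, A_e = A_n). φR_n = 0.75 × 450 × 504 = 170.1 kN.
Governing: min(534.8, 386.4, 207.9, 170.1) = 170.1 kN → net-section rupture.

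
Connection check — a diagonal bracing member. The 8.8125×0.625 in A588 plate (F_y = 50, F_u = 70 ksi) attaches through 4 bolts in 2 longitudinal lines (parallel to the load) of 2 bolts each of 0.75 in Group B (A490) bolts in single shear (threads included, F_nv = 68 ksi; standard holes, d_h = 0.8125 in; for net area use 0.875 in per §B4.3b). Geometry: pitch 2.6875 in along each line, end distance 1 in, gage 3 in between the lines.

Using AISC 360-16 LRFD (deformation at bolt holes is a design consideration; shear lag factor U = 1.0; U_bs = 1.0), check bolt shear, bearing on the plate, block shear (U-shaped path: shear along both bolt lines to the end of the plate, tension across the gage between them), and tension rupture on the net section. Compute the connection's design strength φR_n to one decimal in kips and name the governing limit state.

Bolt shear: A_b = π(0.75)²/4 = 0.44179 in². φR_n = 0.75 × 68 × 0.44179 × 4 × 1 = 90.1 kips.
Bearing (0.625 in plate, F_u = 70 ksi): end bolts L_c = 1 − 0.8125/2 = 0.59375, R_n = min(1.2×0.59375×0.625×70, 2.4×0.75×0.625×70) = 31.172 kips/bolt; interior L_c = 2.6875 − 0.8125 = 1.875, R_n = 78.75 kips/bolt. φR_n = 0.75 × (2×31.172 + 2×78.75) = 164.9 kips.
Block shear: shear path 2×[1+1×2.6875] = 2×3.6875 in, A_gv = 4.6094, A_nv = 2×(3.6875 − 1.5×0.875)×0.625 = 2.9688 in²; tension across gage: (3 − 1×0.875)×0.625 = 1.3281 in². R_n = min(0.6×70×2.9688, 0.6×50×4.6094) + 1.0×70×1.3281 = min(124.69, 138.28) + 92.967 = 217.66 kips. φR_n = 0.75 × 217.66 = 163.2 kips.
Tension rupture (net): A_n = (8.8125 − 2×0.875)×0.625 = 4.4141 in² (U = 1.0, A_e = A_n). φR_n = 0.75 × 70 × 4.4141 = 231.7 kips.
Governing: min(90.1, 164.9, 163.2, 231.7) = 90.1 kips → bolt shear.

90.1 kips (bolt shear governs)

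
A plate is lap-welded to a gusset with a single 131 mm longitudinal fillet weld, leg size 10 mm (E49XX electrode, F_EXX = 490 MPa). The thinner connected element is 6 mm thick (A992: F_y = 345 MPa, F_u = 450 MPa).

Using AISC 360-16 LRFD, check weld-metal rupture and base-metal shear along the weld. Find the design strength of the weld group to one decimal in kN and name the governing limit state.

159.2 kN (base-metal shear governs)

Weld metal: throat = 0.707×10 = 7.07 mm, L = 131 mm. φR_n = 0.75 × 0.6 × 490 × 7.07 × 131 = 204.2 kN.
Base metal shear (6 mm plate): yield φR_n = 1.0×0.6×345×6×131 = 162.7 kN; rupture φR_n = 0.75×0.6×450×6×131 = 159.2 kN; take 159.2 kN (rupture).
Governing: min(204.2, 159.2) = 159.2 kN → base-metal shear.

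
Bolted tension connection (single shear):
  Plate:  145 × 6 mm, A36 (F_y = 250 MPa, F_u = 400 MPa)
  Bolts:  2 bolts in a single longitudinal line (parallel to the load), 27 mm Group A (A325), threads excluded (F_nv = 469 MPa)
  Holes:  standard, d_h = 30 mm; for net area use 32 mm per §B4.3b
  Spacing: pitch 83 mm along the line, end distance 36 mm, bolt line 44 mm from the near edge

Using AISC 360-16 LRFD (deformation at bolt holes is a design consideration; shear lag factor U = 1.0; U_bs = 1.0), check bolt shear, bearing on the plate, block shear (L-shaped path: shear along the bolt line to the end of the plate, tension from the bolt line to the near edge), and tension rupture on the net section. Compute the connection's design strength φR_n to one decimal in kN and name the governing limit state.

127.1 kN (block shear governs)

Bolt shear: A_b = π(27)²/4 = 572.56 mm². φR_n = 0.75 × 469 × 572.56 × 2 × 1 = 402.8 kN.
Bearing (6 mm plate, F_u = 400 MPa): end bolts L_c = 36 − 30/2 = 21, R_n = min(1.2×21×6×400, 2.4×27×6×400) = 60.48 kN/bolt; interior L_c = 83 − 30 = 53, R_n = 152.64 kN/bolt. φR_n = 0.75 × (1×60.48 + 1×152.64) = 159.8 kN.
Block shear: shear path 1×[36+1×83] = 1×119 mm, A_gv = 714, A_nv = 1×(119 − 1.5×32)×6 = 426 mm²; tension to near edge: (44 − 0.5×32)×6 = 168 mm². R_n = min(0.6×400×426, 0.6×250×714) + 1.0×400×168 = min(102.24, 107.1) + 67.2 = 169.44 kN. φR_n = 0.75 × 169.44 = 127.1 kN.
Tension rupture (net): A_n = (145 − 1×32)×6 = 678 mm² (U = 1.0, A_e = A_n). φR_n = 0.75 × 400 × 678 = 203.4 kN.
Governing: min(402.8, 159.8, 127.1, 203.4) = 127.1 kN → block shear.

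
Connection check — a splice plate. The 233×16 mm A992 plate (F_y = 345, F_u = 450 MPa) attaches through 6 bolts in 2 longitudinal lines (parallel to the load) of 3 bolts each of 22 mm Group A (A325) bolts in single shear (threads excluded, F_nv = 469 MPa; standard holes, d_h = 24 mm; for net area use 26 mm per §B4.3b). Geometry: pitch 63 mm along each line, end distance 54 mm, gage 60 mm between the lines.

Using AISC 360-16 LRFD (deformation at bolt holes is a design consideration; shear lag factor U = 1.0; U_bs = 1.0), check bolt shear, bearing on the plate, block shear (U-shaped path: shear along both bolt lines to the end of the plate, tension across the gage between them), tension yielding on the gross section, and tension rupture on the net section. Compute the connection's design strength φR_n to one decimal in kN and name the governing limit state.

Bolt shear: A_b = π(22)²/4 = 380.13 mm². φR_n = 0.75 × 469 × 380.13 × 6 × 1 = 802.3 kN.
Bearing (16 mm plate, F_u = 450 MPa): end bolts L_c = 54 − 24/2 = 42, R_n = min(1.2×42×16×450, 2.4×22×16×450) = 362.88 kN/bolt; interior L_c = 63 − 24 = 39, R_n = 336.96 kN/bolt. φR_n = 0.75 × (2×362.88 + 4×336.96) = 1555.2 kN.
Block shear: shear path 2×[54+2×63] = 2×180 mm, A_gv = 5760, A_nv = 2×(180 − 2.5×26)×16 = 3680 mm²; tension across gage: (60 − 1×26)×16 = 544 mm². R_n = min(0.6×450×3680, 0.6×345×5760) + 1.0×450×544 = min(993.6, 1192.3) + 244.8 = 1238.4 kN. φR_n = 0.75 × 1238.4 = 928.8 kN.
Tension yield (gross): A_g = 233×16 = 3728 mm². φR_n = 0.90 × 345 × 3728 = 1157.5 kN.
Tension rupture (net): A_n = (233 − 2×26)×16 = 2896 mm² (U = 1.0, A_e = A_n). φR_n = 0.75 × 450 × 2896 = 977.4 kN.
Governing: min(802.3, 1555.2, 928.8, 1157.5, 977.4) = 802.3 kN → bolt shear.

802.3 kN (bolt shear governs)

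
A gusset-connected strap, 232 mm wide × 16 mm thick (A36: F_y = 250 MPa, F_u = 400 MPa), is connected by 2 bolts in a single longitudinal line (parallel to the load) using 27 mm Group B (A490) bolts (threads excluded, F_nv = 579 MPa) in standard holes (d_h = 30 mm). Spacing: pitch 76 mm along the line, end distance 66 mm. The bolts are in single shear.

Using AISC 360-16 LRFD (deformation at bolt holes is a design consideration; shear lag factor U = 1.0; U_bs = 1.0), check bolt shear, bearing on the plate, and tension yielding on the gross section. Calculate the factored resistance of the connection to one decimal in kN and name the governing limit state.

497.3 kN (bolt shear governs)

Bolt shear: A_b = π(27)²/4 = 572.56 mm². φR_n = 0.75 × 579 × 572.56 × 2 × 1 = 497.3 kN.
Bearing (16 mm plate, F_u = 400 MPa): end bolts L_c = 66 − 30/2 = 51, R_n = min(1.2×51×16×400, 2.4×27×16×400) = 391.68 kN/bolt; interior L_c = 76 − 30 = 46, R_n = 353.28 kN/bolt. φR_n = 0.75 × (1×391.68 + 1×353.28) = 558.7 kN.
Tension yield (gross): A_g = 232×16 = 3712 mm². φR_n = 0.90 × 250 × 3712 = 835.2 kN.
Governing: min(497.3, 558.7, 835.2) = 497.3 kN → bolt shear.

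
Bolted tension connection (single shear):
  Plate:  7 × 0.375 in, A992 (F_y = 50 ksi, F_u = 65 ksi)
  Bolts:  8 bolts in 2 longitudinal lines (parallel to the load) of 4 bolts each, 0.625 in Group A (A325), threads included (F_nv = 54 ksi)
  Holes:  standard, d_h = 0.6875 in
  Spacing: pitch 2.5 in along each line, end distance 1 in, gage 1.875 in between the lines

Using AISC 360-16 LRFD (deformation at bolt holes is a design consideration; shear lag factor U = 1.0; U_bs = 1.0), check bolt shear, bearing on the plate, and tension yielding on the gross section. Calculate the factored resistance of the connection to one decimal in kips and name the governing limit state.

Bolt shear: A_b = π(0.625)²/4 = 0.3068 in². φR_n = 0.75 × 54 × 0.3068 × 8 × 1 = 99.4 kips.
Bearing (0.375 in plate, F_u = 65 ksi): end bolts L_c = 1 − 0.6875/2 = 0.65625, R_n = min(1.2×0.65625×0.375×65, 2.4×0.625×0.375×65) = 19.195 kips/bolt; interior L_c = 2.5 − 0.6875 = 1.8125, R_n = 36.563 kips/bolt. φR_n = 0.75 × (2×19.195 + 6×36.563) = 193.3 kips.
Tension yield (gross): A_g = 7×0.375 = 2.625 in². φR_n = 0.90 × 50 × 2.625 = 118.1 kips.
Governing: min(99.4, 193.3, 118.1) = 99.4 kips → bolt shear.

99.4 kips (bolt shear governs)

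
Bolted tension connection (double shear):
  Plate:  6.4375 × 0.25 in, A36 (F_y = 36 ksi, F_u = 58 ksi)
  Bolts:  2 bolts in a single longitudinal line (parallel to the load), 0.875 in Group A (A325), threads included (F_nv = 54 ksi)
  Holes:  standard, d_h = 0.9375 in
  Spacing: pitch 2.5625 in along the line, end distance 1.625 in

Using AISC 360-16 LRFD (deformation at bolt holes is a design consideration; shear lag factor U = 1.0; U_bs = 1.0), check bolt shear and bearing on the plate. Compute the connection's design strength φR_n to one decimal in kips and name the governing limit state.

36.3 kips (bearing governs)

Bolt shear: A_b = π(0.875)²/4 = 0.60132 in². φR_n = 0.75 × 54 × 0.60132 × 2 × 2 = 97.4 kips.
Bearing (0.25 in plate, F_u = 58 ksi): end bolts L_c = 1.625 − 0.9375/2 = 1.15625, R_n = min(1.2×1.15625×0.25×58, 2.4×0.875×0.25×58) = 20.119 kips/bolt; interior L_c = 2.5625 − 0.9375 = 1.625, R_n = 28.275 kips/bolt. φR_n = 0.75 × (1×20.119 + 1×28.275) = 36.3 kips.
Governing: min(97.4, 36.3) = 36.3 kips → bearing.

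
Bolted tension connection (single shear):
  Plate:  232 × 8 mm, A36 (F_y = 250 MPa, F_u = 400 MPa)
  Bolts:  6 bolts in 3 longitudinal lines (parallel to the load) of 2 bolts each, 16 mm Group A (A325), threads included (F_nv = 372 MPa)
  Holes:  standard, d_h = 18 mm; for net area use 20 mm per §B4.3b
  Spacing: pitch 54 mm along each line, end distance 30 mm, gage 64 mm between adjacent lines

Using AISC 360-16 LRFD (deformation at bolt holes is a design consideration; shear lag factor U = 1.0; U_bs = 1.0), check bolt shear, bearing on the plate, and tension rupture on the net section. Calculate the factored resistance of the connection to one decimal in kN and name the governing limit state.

336.6 kN (bolt shear governs)

Bolt shear: A_b = π(16)²/4 = 201.06 mm². φR_n = 0.75 × 372 × 201.06 × 6 × 1 = 336.6 kN.
Bearing (8 mm plate, F_u = 400 MPa): end bolts L_c = 30 − 18/2 = 21, R_n = min(1.2×21×8×400, 2.4×16×8×400) = 80.64 kN/bolt; interior L_c = 54 − 18 = 36, R_n = 122.88 kN/bolt. φR_n = 0.75 × (3×80.64 + 3×122.88) = 457.9 kN.
Tension rupture (net): A_n = (232 − 3×20)×8 = 1376 mm² (U = 1.0, A_e = A_n). φR_n = 0.75 × 400 × 1376 = 412.8 kN.
Governing: min(336.6, 457.9, 412.8) = 336.6 kN → bolt shear.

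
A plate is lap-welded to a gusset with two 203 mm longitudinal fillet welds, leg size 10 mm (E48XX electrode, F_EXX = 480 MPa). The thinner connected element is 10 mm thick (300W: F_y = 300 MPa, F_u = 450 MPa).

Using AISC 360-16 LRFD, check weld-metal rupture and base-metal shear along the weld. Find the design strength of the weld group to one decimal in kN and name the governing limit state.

Weld metal: throat = 0.707×10 = 7.07 mm, L = 2×203 = 406 mm. φR_n = 0.75 × 0.6 × 480 × 7.07 × 406 = 620.0 kN.
Base metal shear (10 mm plate): yield φR_n = 1.0×0.6×300×10×406 = 730.8 kN; rupture φR_n = 0.75×0.6×450×10×406 = 822.2 kN; take 730.8 kN (yield).
Governing: min(620.0, 730.8) = 620.0 kN → weld metal.

620.0 kN (weld metal governs)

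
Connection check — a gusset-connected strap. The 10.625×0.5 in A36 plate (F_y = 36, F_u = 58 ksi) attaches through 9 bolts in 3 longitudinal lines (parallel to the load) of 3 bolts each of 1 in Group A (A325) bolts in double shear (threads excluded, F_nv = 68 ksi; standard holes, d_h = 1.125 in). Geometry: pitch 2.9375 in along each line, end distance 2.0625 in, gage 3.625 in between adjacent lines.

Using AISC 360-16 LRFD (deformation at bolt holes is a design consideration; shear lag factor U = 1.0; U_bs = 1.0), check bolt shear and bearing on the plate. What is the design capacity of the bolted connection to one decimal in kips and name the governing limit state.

401.3 kips (bearing governs)

Bolt shear: A_b = π(1)²/4 = 0.7854 in². φR_n = 0.75 × 68 × 0.7854 × 9 × 2 = 721.0 kips.
Bearing (0.5 in plate, F_u = 58 ksi): end bolts L_c = 2.0625 − 1.125/2 = 1.5, R_n = min(1.2×1.5×0.5×58, 2.4×1×0.5×58) = 52.2 kips/bolt; interior L_c = 2.9375 − 1.125 = 1.8125, R_n = 63.075 kips/bolt. φR_n = 0.75 × (3×52.2 + 6×63.075) = 401.3 kips.
Governing: min(721.0, 401.3) = 401.3 kips → bearing.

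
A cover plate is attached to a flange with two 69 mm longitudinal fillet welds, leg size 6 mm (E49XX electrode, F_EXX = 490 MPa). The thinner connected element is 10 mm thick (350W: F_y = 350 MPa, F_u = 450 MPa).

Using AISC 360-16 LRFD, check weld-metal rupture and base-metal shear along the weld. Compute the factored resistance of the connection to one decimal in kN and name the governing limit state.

Weld metal: throat = 0.707×6 = 4.242 mm, L = 2×69 = 138 mm. φR_n = 0.75 × 0.6 × 490 × 4.242 × 138 = 129.1 kN.
Base metal shear (10 mm plate): yield φR_n = 1.0×0.6×350×10×138 = 289.8 kN; rupture φR_n = 0.75×0.6×450×10×138 = 279.5 kN; take 279.5 kN (rupture).
Governing: min(129.1, 279.5) = 129.1 kN → weld metal.

129.1 kN (weld metal governs)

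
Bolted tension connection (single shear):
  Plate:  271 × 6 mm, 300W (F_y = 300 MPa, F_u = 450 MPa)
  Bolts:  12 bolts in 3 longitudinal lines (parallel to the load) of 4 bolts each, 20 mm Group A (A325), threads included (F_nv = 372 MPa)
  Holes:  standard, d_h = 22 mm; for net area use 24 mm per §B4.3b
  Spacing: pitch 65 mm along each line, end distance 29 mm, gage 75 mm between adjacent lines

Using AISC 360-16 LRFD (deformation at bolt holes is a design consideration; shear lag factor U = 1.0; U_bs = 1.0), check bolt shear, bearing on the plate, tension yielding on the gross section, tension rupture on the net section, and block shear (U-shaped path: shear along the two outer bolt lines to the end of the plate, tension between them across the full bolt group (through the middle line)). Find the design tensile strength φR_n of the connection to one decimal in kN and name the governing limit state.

Bolt shear: A_b = π(20)²/4 = 314.16 mm². φR_n = 0.75 × 372 × 314.16 × 12 × 1 = 1051.8 kN.
Bearing (6 mm plate, F_u = 450 MPa): end bolts L_c = 29 − 22/2 = 18, R_n = min(1.2×18×6×450, 2.4×20×6×450) = 58.32 kN/bolt; interior L_c = 65 − 22 = 43, R_n = 129.6 kN/bolt. φR_n = 0.75 × (3×58.32 + 9×129.6) = 1006.0 kN.
Tension yield (gross): A_g = 271×6 = 1626 mm². φR_n = 0.90 × 300 × 1626 = 439.0 kN.
Tension rupture (net): A_n = (271 − 3×24)×6 = 1194 mm² (U = 1.0, A_e = A_n). φR_n = 0.75 × 450 × 1194 = 403.0 kN.
Block shear: shear path 2×[29+3×65] = 2×224 mm, A_gv = 2688, A_nv = 2×(224 − 3.5×24)×6 = 1680 mm²; tension across gage: (150 − 2×24)×6 = 612 mm². R_n = min(0.6×450×1680, 0.6×300×2688) + 1.0×450×612 = min(453.6, 483.84) + 275.4 = 729 kN. φR_n = 0.75 × 729 = 546.8 kN.
Governing: min(1051.8, 1006.0, 439.0, 403.0, 546.8) = 403.0 kN → net-section rupture.

403.0 kN (net-section rupture governs)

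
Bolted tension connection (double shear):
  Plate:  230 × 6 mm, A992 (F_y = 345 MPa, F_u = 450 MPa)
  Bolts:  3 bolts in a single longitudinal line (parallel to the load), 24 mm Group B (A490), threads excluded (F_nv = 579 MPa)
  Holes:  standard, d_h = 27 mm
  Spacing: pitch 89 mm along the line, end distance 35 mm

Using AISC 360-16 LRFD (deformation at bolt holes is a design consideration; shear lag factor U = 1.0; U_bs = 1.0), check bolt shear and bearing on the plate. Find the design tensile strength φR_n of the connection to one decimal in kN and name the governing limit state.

Bolt shear: A_b = π(24)²/4 = 452.39 mm². φR_n = 0.75 × 579 × 452.39 × 3 × 2 = 1178.7 kN.
Bearing (6 mm plate, F_u = 450 MPa): end bolts L_c = 35 − 27/2 = 21.5, R_n = min(1.2×21.5×6×450, 2.4×24×6×450) = 69.66 kN/bolt; interior L_c = 89 − 27 = 62, R_n = 155.52 kN/bolt. φR_n = 0.75 × (1×69.66 + 2×155.52) = 285.5 kN.
Governing: min(1178.7, 285.5) = 285.5 kN → bearing.

285.5 kN (bearing governs)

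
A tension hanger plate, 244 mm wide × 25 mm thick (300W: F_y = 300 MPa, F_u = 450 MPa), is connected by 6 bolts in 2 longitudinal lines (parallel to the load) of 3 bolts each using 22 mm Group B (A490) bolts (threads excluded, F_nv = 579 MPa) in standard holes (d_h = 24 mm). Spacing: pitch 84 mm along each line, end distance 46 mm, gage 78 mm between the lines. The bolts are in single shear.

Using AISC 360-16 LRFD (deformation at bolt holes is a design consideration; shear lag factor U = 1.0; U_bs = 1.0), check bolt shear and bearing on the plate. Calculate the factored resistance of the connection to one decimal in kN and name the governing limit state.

990.4 kN (bolt shear governs)

Bolt shear: A_b = π(22)²/4 = 380.13 mm². φR_n = 0.75 × 579 × 380.13 × 6 × 1 = 990.4 kN.
Bearing (25 mm plate, F_u = 450 MPa): end bolts L_c = 46 − 24/2 = 34, R_n = min(1.2×34×25×450, 2.4×22×25×450) = 459 kN/bolt; interior L_c = 84 − 24 = 60, R_n = 594 kN/bolt. φR_n = 0.75 × (2×459 + 4×594) = 2470.5 kN.
Governing: min(990.4, 2470.5) = 990.4 kN → bolt shear.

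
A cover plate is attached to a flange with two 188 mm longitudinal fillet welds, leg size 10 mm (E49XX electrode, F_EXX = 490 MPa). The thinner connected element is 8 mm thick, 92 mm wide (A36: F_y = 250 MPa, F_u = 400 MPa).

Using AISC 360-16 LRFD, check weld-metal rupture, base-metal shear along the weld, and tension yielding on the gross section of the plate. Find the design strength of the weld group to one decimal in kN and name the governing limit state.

165.6 kN (gross-section yield governs)

Weld metal: throat = 0.707×10 = 7.07 mm, L = 2×188 = 376 mm. φR_n = 0.75 × 0.6 × 490 × 7.07 × 376 = 586.2 kN.
Base metal shear (8 mm plate): yield φR_n = 1.0×0.6×250×8×376 = 451.2 kN; rupture φR_n = 0.75×0.6×400×8×376 = 541.4 kN; take 451.2 kN (yield).
Tension yield (gross): A_g = 92×8 = 736 mm². φR_n = 0.90 × 250 × 736 = 165.6 kN.
Governing: min(586.2, 451.2, 165.6) = 165.6 kN → gross-section yield.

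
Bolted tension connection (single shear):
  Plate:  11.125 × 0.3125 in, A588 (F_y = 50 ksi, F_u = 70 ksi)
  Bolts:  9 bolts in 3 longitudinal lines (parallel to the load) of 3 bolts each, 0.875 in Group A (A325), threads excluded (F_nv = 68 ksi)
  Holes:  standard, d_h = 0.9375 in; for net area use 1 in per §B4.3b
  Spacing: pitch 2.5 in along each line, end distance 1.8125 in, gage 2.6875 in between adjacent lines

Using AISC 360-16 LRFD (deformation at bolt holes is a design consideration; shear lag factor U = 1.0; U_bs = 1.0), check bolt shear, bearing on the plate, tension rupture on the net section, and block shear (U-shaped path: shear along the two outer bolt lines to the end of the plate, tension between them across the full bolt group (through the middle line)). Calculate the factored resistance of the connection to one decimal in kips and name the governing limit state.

Bolt shear: A_b = π(0.875)²/4 = 0.60132 in². φR_n = 0.75 × 68 × 0.60132 × 9 × 1 = 276.0 kips.
Bearing (0.3125 in plate, F_u = 70 ksi): end bolts L_c = 1.8125 − 0.9375/2 = 1.34375, R_n = min(1.2×1.34375×0.3125×70, 2.4×0.875×0.3125×70) = 35.273 kips/bolt; interior L_c = 2.5 − 0.9375 = 1.5625, R_n = 41.016 kips/bolt. φR_n = 0.75 × (3×35.273 + 6×41.016) = 263.9 kips.
Tension rupture (net): A_n = (11.125 − 3×1)×0.3125 = 2.5391 in² (U = 1.0, A_e = A_n). φR_n = 0.75 × 70 × 2.5391 = 133.3 kips.
Block shear: shear path 2×[1.8125+2×2.5] = 2×6.8125 in, A_gv = 4.2578, A_nv = 2×(6.8125 − 2.5×1)×0.3125 = 2.6953 in²; tension across gage: (5.375 − 2×1)×0.3125 = 1.0547 in². R_n = min(0.6×70×2.6953, 0.6×50×4.2578) + 1.0×70×1.0547 = min(113.2, 127.73) + 73.829 = 187.03 kips. φR_n = 0.75 × 187.03 = 140.3 kips.
Governing: min(276.0, 263.9, 133.3, 140.3) = 133.3 kips → net-section rupture.

133.3 kips (net-section rupture governs)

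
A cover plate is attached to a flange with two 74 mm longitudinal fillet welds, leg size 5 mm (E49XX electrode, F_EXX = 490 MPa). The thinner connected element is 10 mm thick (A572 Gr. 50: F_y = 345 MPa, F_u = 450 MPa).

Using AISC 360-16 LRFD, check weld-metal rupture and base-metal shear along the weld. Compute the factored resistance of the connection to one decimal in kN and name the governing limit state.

Weld metal: throat = 0.707×5 = 3.535 mm, L = 2×74 = 148 mm. φR_n = 0.75 × 0.6 × 490 × 3.535 × 148 = 115.4 kN.
Base metal shear (10 mm plate): yield φR_n = 1.0×0.6×345×10×148 = 306.4 kN; rupture φR_n = 0.75×0.6×450×10×148 = 299.7 kN; take 299.7 kN (rupture).
Governing: min(115.4, 299.7) = 115.4 kN → weld metal.

115.4 kN (weld metal governs)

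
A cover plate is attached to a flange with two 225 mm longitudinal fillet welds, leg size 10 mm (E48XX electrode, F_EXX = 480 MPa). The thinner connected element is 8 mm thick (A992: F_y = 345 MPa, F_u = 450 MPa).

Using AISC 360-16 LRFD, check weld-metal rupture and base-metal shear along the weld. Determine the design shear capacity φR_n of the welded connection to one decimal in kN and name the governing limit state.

Weld metal: throat = 0.707×10 = 7.07 mm, L = 2×225 = 450 mm. φR_n = 0.75 × 0.6 × 480 × 7.07 × 450 = 687.2 kN.
Base metal shear (8 mm plate): yield φR_n = 1.0×0.6×345×8×450 = 745.2 kN; rupture φR_n = 0.75×0.6×450×8×450 = 729.0 kN; take 729.0 kN (rupture).
Governing: min(687.2, 729.0) = 687.2 kN → weld metal.

687.2 kN (weld metal governs)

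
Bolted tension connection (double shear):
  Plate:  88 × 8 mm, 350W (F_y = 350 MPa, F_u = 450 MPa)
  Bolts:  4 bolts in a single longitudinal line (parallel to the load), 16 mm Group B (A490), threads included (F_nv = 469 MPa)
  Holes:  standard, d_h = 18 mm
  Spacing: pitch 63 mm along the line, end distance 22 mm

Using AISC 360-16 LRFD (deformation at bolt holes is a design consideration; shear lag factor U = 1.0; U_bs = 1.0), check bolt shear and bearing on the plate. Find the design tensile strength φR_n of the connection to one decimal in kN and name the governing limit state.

353.2 kN (bearing governs)

Bolt shear: A_b = π(16)²/4 = 201.06 mm². φR_n = 0.75 × 469 × 201.06 × 4 × 2 = 565.8 kN.
Bearing (8 mm plate, F_u = 450 MPa): end bolts L_c = 22 − 18/2 = 13, R_n = min(1.2×13×8×450, 2.4×16×8×450) = 56.16 kN/bolt; interior L_c = 63 − 18 = 45, R_n = 138.24 kN/bolt. φR_n = 0.75 × (1×56.16 + 3×138.24) = 353.2 kN.
Governing: min(565.8, 353.2) = 353.2 kN → bearing.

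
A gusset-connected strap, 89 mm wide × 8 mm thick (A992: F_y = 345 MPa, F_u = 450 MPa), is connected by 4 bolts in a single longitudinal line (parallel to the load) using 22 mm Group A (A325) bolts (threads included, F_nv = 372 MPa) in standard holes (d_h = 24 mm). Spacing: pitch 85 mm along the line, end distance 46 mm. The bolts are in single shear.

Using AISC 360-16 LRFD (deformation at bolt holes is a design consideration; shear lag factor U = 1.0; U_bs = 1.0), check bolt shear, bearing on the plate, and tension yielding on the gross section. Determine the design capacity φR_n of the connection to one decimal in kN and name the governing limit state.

Bolt shear: A_b = π(22)²/4 = 380.13 mm². φR_n = 0.75 × 372 × 380.13 × 4 × 1 = 424.2 kN.
Bearing (8 mm plate, F_u = 450 MPa): end bolts L_c = 46 − 24/2 = 34, R_n = min(1.2×34×8×450, 2.4×22×8×450) = 146.88 kN/bolt; interior L_c = 85 − 24 = 61, R_n = 190.08 kN/bolt. φR_n = 0.75 × (1×146.88 + 3×190.08) = 537.8 kN.
Tension yield (gross): A_g = 89×8 = 712 mm². φR_n = 0.90 × 345 × 712 = 221.1 kN.
Governing: min(424.2, 537.8, 221.1) = 221.1 kN → gross-section yield.

221.1 kN (gross-section yield governs)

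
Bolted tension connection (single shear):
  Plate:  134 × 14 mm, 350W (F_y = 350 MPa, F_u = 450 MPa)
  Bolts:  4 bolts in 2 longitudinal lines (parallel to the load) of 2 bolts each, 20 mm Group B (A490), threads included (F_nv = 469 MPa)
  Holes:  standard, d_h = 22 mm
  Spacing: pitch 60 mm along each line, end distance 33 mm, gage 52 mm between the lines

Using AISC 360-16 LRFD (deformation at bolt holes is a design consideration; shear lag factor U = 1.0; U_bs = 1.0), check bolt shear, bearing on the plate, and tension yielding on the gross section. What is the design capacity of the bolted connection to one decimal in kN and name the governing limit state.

442.0 kN (bolt shear governs)

Bolt shear: A_b = π(20)²/4 = 314.16 mm². φR_n = 0.75 × 469 × 314.16 × 4 × 1 = 442.0 kN.
Bearing (14 mm plate, F_u = 450 MPa): end bolts L_c = 33 − 22/2 = 22, R_n = min(1.2×22×14×450, 2.4×20×14×450) = 166.32 kN/bolt; interior L_c = 60 − 22 = 38, R_n = 287.28 kN/bolt. φR_n = 0.75 × (2×166.32 + 2×287.28) = 680.4 kN.
Tension yield (gross): A_g = 134×14 = 1876 mm². φR_n = 0.90 × 350 × 1876 = 590.9 kN.
Governing: min(442.0, 680.4, 590.9) = 442.0 kN → bolt shear.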